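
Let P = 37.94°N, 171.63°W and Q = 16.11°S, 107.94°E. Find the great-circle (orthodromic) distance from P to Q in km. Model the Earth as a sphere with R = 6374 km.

10297 km

Haversine: a = sin²(Δφ/2)+cos φ₁ cos φ₂ sin²(Δλ/2) = 0.52232;  σ = 2·atan2(√a,√(1−a))
σ = 92.558° → d = Rσ = 6374·1.61545 = 10297 km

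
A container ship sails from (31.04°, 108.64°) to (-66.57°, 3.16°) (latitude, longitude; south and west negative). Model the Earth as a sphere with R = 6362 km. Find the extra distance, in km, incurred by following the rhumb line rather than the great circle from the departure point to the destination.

481 km

Great circle: cos σ = sin φ₁ sin φ₂ + cos φ₁ cos φ₂ cos Δλ,  σ = 2.1701 rad → d_gc = 13806.1 km
Rhumb line: Δψ = -2.1437, q = Δφ/Δψ = 0.7947, d_rh = R√(Δφ²+q²Δλ²) = 14286.7 km
Excess = 14286.7 − 13806.1 = 480.6 ≈ 481 km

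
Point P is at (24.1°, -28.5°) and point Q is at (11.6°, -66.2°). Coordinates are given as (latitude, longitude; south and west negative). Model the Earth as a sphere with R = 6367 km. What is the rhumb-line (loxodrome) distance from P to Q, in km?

4214 km

Rhumb course C = atan2(Δλ, Δψ) with Δψ = ln[tan(π/4+φ₂/2)/tan(π/4+φ₁/2)] = -0.2298, Δλ = -0.6580 → C = 250.75°
d = R·|Δφ| / |cos C| = 6367·0.21817 / 0.32965 = 4214 km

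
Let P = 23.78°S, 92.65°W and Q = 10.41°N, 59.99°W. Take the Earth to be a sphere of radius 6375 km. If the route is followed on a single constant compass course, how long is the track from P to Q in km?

Δψ = ln[tan(π/4+φ₂/2)/tan(π/4+φ₁/2)] = +0.6102;  Δφ = +0.5967 rad,  Δλ = +0.5700 rad
q = Δφ/Δψ = 0.9779
d = R·√(Δφ² + q²Δλ²) = 6375·0.81660 = 5206 km

5206 km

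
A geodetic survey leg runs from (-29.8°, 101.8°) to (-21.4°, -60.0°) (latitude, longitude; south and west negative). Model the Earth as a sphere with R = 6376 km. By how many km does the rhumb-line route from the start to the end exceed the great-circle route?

2235 km

Great circle: cos σ = sin φ₁ sin φ₂ + cos φ₁ cos φ₂ cos Δλ,  σ = 2.1971 rad → d_gc = 14008.9 km
Rhumb line: Δψ = +0.1628, q = Δφ/Δψ = 0.9007, d_rh = R√(Δφ²+q²Δλ²) = 16243.6 km
Excess = 16243.6 − 14008.9 = 2234.7 ≈ 2235 km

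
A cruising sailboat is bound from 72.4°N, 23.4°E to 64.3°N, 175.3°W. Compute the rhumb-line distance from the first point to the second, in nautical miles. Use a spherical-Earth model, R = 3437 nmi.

3562 nmi

Δψ = ln[tan(π/4+φ₂/2)/tan(π/4+φ₁/2)] = -0.3877;  Δφ = -0.1414 rad,  Δλ = +2.8152 rad
q = Δφ/Δψ = 0.3647
d = R·√(Δφ² + q²Δλ²) = 3437·1.03636 = 3562 nmi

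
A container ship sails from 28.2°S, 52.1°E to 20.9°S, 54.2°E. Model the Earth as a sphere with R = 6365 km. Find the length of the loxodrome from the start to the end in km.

Rhumb course C = atan2(Δλ, Δψ) with Δψ = ln[tan(π/4+φ₂/2)/tan(π/4+φ₁/2)] = +0.1402, Δλ = +0.0367 → C = 14.65°
d = R·|Δφ| / |cos C| = 6365·0.12741 / 0.96749 = 838 km

838 km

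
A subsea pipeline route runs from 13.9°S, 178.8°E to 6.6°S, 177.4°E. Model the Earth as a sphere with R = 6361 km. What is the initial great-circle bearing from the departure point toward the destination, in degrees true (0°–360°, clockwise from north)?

349.2°

N = sin Δλ·cos φ₂ = -0.0243;  D = cos φ₁ sin φ₂ − sin φ₁ cos φ₂ cos Δλ = +0.1270
initial course = atan2(N, D) = 349.18°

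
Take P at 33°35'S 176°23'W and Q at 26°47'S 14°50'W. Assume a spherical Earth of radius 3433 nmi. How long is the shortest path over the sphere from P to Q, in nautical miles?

Haversine: a = sin²(Δφ/2)+cos φ₁ cos φ₂ sin²(Δλ/2) = 0.72811;  σ = 2·atan2(√a,√(1−a))
σ = 117.144° → d = Rσ = 3433·2.04454 = 7019 nmi

7019 nmi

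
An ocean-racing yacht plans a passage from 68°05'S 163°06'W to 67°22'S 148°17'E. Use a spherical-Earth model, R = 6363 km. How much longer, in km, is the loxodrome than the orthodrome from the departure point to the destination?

53 km

Great circle: cos σ = sin φ₁ sin φ₂ + cos φ₁ cos φ₂ cos Δλ,  σ = 0.3136 rad → d_gc = 1995.2 km
Rhumb line: Δψ = +0.0330, q = Δφ/Δψ = 0.3790, d_rh = R√(Δφ²+q²Δλ²) = 2047.9 km
Excess = 2047.9 − 1995.2 = 52.7 ≈ 53 km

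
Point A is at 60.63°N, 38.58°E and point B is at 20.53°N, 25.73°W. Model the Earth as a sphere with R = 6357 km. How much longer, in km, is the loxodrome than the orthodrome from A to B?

Great circle: cos σ = sin φ₁ sin φ₂ + cos φ₁ cos φ₂ cos Δλ,  σ = 1.0417 rad → d_gc = 6622.3 km
Rhumb line: Δψ = -0.9729, q = Δφ/Δψ = 0.7194, d_rh = R√(Δφ²+q²Δλ²) = 6792.6 km
Excess = 6792.6 − 6622.3 = 170.3 ≈ 170 km

170 km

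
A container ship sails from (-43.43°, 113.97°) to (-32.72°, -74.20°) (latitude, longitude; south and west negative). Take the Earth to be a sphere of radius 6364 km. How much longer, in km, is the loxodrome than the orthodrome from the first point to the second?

Great circle: cos σ = sin φ₁ sin φ₂ + cos φ₁ cos φ₂ cos Δλ,  σ = 1.8061 rad → d_gc = 11494.3 km
Rhumb line: Δψ = +0.2382, q = Δφ/Δψ = 0.7846, d_rh = R√(Δφ²+q²Δλ²) = 15022.6 km
Excess = 15022.6 − 11494.3 = 3528.3 ≈ 3528 km

3528 km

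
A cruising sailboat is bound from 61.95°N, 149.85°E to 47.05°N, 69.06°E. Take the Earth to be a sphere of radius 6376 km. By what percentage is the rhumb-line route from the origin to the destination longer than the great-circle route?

6.1%

Great circle: σ = 0.7992 rad → d_gc = Rσ = 5095.9 km
Rhumb: Δφ = -0.2601, Δλ = -1.4101, Δψ = -0.4542, q = Δφ/Δψ = 0.5725 → d_rh = R√(Δφ²+q²Δλ²) = 5407.8 km
Excess = (5407.8 − 5095.9) / 5095.9 = 311.9 / 5095.9 = 6.12% ≈ 6.1%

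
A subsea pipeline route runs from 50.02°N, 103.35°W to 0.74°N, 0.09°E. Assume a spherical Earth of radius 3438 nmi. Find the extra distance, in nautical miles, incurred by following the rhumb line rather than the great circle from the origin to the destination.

229 nmi

Great circle: cos σ = sin φ₁ sin φ₂ + cos φ₁ cos φ₂ cos Δλ,  σ = 1.7107 rad → d_gc = 5881.3 nmi
Rhumb line: Δψ = -0.9983, q = Δφ/Δψ = 0.8616, d_rh = R√(Δφ²+q²Δλ²) = 6110.7 nmi
Excess = 6110.7 − 5881.3 = 229.4 ≈ 229 nmi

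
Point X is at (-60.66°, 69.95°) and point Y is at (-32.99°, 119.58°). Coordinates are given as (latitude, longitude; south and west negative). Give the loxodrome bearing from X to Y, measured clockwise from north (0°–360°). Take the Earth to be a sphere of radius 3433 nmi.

Δψ = ln[tan(π/4+φ₂/2)/tan(π/4+φ₁/2)] = +0.7297
Δλ = +0.8662 rad (taken the short way round)
course = atan2(Δλ, Δψ) = 49.89°

49.9°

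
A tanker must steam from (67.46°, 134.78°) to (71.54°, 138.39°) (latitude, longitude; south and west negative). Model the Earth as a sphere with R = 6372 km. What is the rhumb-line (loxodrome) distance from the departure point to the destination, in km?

475 km

Rhumb course C = atan2(Δλ, Δψ) with Δψ = ln[tan(π/4+φ₂/2)/tan(π/4+φ₁/2)] = +0.2040, Δλ = +0.0630 → C = 17.16°
d = R·|Δφ| / |cos C| = 6372·0.07121 / 0.95546 = 475 km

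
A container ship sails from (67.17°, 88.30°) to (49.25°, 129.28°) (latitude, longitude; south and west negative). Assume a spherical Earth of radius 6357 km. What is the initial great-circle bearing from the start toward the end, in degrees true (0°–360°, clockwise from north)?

110.5°

N = sin Δλ·cos φ₂ = +0.4281;  D = cos φ₁ sin φ₂ − sin φ₁ cos φ₂ cos Δλ = -0.1603
initial course = atan2(N, D) = 110.52°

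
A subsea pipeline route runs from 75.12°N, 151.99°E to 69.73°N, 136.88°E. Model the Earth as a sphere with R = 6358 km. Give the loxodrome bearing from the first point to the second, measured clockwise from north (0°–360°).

Δψ = ln[tan(π/4+φ₂/2)/tan(π/4+φ₁/2)] = -0.3140
Δλ = -0.2637 rad (taken the short way round)
course = atan2(Δλ, Δψ) = 220.03°

220.0°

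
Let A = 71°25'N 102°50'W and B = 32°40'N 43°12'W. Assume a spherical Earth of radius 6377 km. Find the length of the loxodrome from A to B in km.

5696 km

Δψ = ln[tan(π/4+φ₂/2)/tan(π/4+φ₁/2)] = -1.2065;  Δφ = -0.6763 rad,  Δλ = +1.0408 rad
q = Δφ/Δψ = 0.5606
d = R·√(Δφ² + q²Δλ²) = 6377·0.89320 = 5696 km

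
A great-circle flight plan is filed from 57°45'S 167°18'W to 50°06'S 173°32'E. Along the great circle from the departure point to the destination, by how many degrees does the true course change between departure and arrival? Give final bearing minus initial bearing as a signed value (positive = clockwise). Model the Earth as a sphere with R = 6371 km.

At departure: θ₁ = atan2(sin Δλ cos φ₂, cos φ₁ sin φ₂ − sin φ₁ cos φ₂ cos Δλ) = 296.07°
At arrival: θ₂ = atan2(sin Δλ cos φ₁, −cos φ₂ sin φ₁ + sin φ₂ cos φ₁ cos Δλ) = 311.65°
Δθ = θ₂ − θ₁ = +15.6°

+15.6°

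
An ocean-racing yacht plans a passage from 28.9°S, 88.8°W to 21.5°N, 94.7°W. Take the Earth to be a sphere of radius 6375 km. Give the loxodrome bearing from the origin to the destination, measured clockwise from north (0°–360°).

353.6°

Δψ = ln[tan(π/4+φ₂/2)/tan(π/4+φ₁/2)] = +0.9116
Δλ = -0.1030 rad (taken the short way round)
course = atan2(Δλ, Δψ) = 353.56°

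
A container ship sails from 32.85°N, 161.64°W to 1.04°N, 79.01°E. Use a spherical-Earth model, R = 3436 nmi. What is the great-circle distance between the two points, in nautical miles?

cos σ = sin φ₁ sin φ₂ + cos φ₁ cos φ₂ cos Δλ
      = sin(32.85°)sin(1.04°) + cos(32.85°)cos(1.04°)cos(-119.35°) = -0.4019
σ = 113.694° → d = Rσ = 3436·1.98434 = 6818 nmi

6818 nmi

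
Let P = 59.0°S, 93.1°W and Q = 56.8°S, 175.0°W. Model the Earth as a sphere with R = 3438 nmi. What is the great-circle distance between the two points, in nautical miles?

2448 nmi

Haversine: a = sin²(Δφ/2)+cos φ₁ cos φ₂ sin²(Δλ/2) = 0.12151;  σ = 2·atan2(√a,√(1−a))
σ = 40.801° → d = Rσ = 3438·0.71211 = 2448 nmi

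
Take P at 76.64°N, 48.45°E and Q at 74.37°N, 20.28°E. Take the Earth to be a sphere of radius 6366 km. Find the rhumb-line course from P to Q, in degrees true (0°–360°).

252.1°

Meridional parts: M(φ₁)=+2.1446, M(φ₂)=+1.9860 → ΔM = -0.1586;  Δλ = -0.4917 rad
tan C = Δλ / ΔM = +3.0998 → C = 252.12°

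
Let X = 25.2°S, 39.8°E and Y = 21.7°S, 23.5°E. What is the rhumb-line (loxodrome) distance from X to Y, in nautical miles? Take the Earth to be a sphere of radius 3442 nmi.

Δψ = ln[tan(π/4+φ₂/2)/tan(π/4+φ₁/2)] = +0.0666;  Δφ = +0.0611 rad,  Δλ = -0.2845 rad
q = Δφ/Δψ = 0.9172
d = R·√(Δφ² + q²Δλ²) = 3442·0.26799 = 922 nmi

922 nmi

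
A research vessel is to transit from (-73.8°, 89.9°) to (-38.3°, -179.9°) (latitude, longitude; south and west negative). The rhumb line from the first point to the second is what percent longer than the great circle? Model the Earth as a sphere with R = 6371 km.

Great circle: σ = 0.9343 rad → d_gc = Rσ = 5952.2 km
Rhumb: Δφ = +0.6196, Δλ = +1.5743, Δψ = +1.2250, q = Δφ/Δψ = 0.5058 → d_rh = R√(Δφ²+q²Δλ²) = 6427.8 km
Excess = (6427.8 − 5952.2) / 5952.2 = 475.6 / 5952.2 = 7.99% ≈ 8.0%

8.0%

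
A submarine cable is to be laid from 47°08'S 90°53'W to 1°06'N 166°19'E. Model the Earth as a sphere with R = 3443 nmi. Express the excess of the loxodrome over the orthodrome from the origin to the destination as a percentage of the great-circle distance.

Great circle: σ = 1.7363 rad → d_gc = Rσ = 5978.1 nmi
Rhumb: Δφ = +0.8418, Δλ = -1.7942, Δψ = +0.9542, q = Δφ/Δψ = 0.8822 → d_rh = R√(Δφ²+q²Δλ²) = 6172.5 nmi
Excess = (6172.5 − 5978.1) / 5978.1 = 194.4 / 5978.1 = 3.252% ≈ 3.3%

3.3%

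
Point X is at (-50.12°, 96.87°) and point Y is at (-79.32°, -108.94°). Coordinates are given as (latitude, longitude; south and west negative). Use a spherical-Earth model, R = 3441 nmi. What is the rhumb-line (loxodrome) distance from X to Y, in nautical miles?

3897 nmi

Rhumb course C = atan2(Δλ, Δψ) with Δψ = ln[tan(π/4+φ₂/2)/tan(π/4+φ₁/2)] = -1.3562, Δλ = +2.6911 → C = 116.75°
d = R·|Δφ| / |cos C| = 3441·0.50964 / 0.45002 = 3897 nmi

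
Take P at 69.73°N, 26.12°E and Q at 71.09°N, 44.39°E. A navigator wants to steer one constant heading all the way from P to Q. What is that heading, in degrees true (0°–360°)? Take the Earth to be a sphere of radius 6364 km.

Δψ = ln[tan(π/4+φ₂/2)/tan(π/4+φ₁/2)] = +0.0708
Δλ = +0.3189 rad (taken the short way round)
course = atan2(Δλ, Δψ) = 77.48°

77.5°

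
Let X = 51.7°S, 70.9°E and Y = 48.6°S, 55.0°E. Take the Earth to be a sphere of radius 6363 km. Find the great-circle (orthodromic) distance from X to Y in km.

1180 km

Haversine: a = sin²(Δφ/2)+cos φ₁ cos φ₂ sin²(Δλ/2) = 0.00857;  σ = 2·atan2(√a,√(1−a))
σ = 10.625° → d = Rσ = 6363·0.18544 = 1180 km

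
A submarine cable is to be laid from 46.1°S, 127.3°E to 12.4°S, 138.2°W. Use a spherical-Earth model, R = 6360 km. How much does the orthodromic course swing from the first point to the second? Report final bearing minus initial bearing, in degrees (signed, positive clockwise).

At departure: θ₁ = atan2(sin Δλ cos φ₂, cos φ₁ sin φ₂ − sin φ₁ cos φ₂ cos Δλ) = 101.84°
At arrival: θ₂ = atan2(sin Δλ cos φ₁, −cos φ₂ sin φ₁ + sin φ₂ cos φ₁ cos Δλ) = 44.02°
Δθ = θ₂ − θ₁ = -57.8°

-57.8°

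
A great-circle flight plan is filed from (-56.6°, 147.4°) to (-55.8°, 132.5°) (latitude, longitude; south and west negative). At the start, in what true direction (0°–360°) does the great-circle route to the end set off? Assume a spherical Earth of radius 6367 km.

269.3°

N = sin Δλ·cos φ₂ = -0.1445;  D = cos φ₁ sin φ₂ − sin φ₁ cos φ₂ cos Δλ = -0.0018
initial course = atan2(N, D) = 269.28°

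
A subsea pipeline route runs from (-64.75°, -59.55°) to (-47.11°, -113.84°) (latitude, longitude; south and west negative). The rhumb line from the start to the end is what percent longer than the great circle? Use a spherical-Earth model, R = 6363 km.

Great circle: σ = 0.5879 rad → d_gc = Rσ = 3740.7 km
Rhumb: Δφ = +0.3079, Δλ = -0.9475, Δψ = +0.5617, q = Δφ/Δψ = 0.5481 → d_rh = R√(Δφ²+q²Δλ²) = 3841.6 km
Excess = (3841.6 − 3740.7) / 3740.7 = 100.9 / 3740.7 = 2.70% ≈ 2.7%

2.7%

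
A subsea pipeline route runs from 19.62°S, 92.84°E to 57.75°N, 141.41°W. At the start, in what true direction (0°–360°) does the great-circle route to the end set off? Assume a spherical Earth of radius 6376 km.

32.0°

N = sin Δλ·cos φ₂ = +0.4331;  D = cos φ₁ sin φ₂ − sin φ₁ cos φ₂ cos Δλ = +0.6919
initial course = atan2(N, D) = 32.04°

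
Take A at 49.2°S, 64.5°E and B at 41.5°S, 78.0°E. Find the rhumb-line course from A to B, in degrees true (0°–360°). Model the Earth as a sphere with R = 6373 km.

Δψ = ln[tan(π/4+φ₂/2)/tan(π/4+φ₁/2)] = +0.1917
Δλ = +0.2356 rad (taken the short way round)
course = atan2(Δλ, Δψ) = 50.87°

50.9°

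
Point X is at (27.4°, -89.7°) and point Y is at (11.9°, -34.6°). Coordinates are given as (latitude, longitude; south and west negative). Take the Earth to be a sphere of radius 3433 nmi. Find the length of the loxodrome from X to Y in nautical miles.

3233 nmi

Rhumb course C = atan2(Δλ, Δψ) with Δψ = ln[tan(π/4+φ₂/2)/tan(π/4+φ₁/2)] = -0.2884, Δλ = +0.9617 → C = 106.69°
d = R·|Δφ| / |cos C| = 3433·0.27053 / 0.28722 = 3233 nmi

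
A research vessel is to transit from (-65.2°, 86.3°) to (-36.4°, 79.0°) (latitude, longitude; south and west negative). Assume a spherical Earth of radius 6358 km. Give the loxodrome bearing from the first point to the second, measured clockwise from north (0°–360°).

351.3°

Δψ = ln[tan(π/4+φ₂/2)/tan(π/4+φ₁/2)] = +0.8318
Δλ = -0.1274 rad (taken the short way round)
course = atan2(Δλ, Δψ) = 351.29°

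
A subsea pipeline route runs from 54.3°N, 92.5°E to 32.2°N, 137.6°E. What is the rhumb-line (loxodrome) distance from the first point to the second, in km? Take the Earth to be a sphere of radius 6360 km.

Δψ = ln[tan(π/4+φ₂/2)/tan(π/4+φ₁/2)] = -0.5390;  Δφ = -0.3857 rad,  Δλ = +0.7871 rad
q = Δφ/Δψ = 0.7157
d = R·√(Δφ² + q²Δλ²) = 6360·0.68273 = 4342 km

4342 km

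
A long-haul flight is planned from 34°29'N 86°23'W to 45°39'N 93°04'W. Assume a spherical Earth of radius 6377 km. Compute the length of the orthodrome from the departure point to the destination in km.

1366 km

Haversine: a = sin²(Δφ/2)+cos φ₁ cos φ₂ sin²(Δλ/2) = 0.01142;  σ = 2·atan2(√a,√(1−a))
σ = 12.271° → d = Rσ = 6377·0.21417 = 1366 km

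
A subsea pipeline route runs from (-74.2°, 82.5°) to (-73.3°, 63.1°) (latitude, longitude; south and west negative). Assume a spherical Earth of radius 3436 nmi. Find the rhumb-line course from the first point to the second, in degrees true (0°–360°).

279.4°

Δψ = ln[tan(π/4+φ₂/2)/tan(π/4+φ₁/2)] = +0.0561
Δλ = -0.3386 rad (taken the short way round)
course = atan2(Δλ, Δψ) = 279.42°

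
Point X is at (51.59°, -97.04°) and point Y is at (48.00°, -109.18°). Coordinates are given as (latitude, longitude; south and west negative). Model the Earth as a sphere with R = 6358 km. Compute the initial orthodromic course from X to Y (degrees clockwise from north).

N = sin Δλ·cos φ₂ = -0.1407;  D = cos φ₁ sin φ₂ − sin φ₁ cos φ₂ cos Δλ = -0.0509
initial course = atan2(N, D) = 250.12°

250.1°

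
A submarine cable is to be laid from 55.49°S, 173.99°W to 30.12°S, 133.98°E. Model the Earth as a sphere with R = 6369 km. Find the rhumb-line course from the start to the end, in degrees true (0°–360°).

304.2°

Meridional parts: M(φ₁)=-1.1692, M(φ₂)=-0.5517 → ΔM = +0.6175;  Δλ = -0.9081 rad
tan C = Δλ / ΔM = -1.4706 → C = 304.22°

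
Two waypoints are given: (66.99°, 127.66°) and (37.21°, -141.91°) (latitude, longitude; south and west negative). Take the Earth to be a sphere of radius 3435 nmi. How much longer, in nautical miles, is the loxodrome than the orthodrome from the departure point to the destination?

Great circle: cos σ = sin φ₁ sin φ₂ + cos φ₁ cos φ₂ cos Δλ,  σ = 0.9833 rad → d_gc = 3377.6 nmi
Rhumb line: Δψ = -0.8913, q = Δφ/Δψ = 0.5832, d_rh = R√(Δφ²+q²Δλ²) = 3630.8 nmi
Excess = 3630.8 − 3377.6 = 253.2 ≈ 253 nmi

253 nmi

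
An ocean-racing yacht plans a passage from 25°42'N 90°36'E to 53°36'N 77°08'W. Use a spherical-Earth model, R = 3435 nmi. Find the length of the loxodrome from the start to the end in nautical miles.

7740 nmi

Δψ = ln[tan(π/4+φ₂/2)/tan(π/4+φ₁/2)] = +0.6480;  Δφ = +0.4869 rad,  Δλ = -2.9275 rad
q = Δφ/Δψ = 0.7515
d = R·√(Δφ² + q²Δλ²) = 3435·2.25328 = 7740 nmi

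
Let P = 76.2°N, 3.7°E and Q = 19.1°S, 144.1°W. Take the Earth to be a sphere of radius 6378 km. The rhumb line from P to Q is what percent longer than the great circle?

14.7%

Great circle: σ = 2.1042 rad → d_gc = Rσ = 13420.9 km
Rhumb: Δφ = -1.6633, Δλ = -2.5796, Δψ = -2.4516, q = Δφ/Δψ = 0.6785 → d_rh = R√(Δφ²+q²Δλ²) = 15399.5 km
Excess = (15399.5 − 13420.9) / 13420.9 = 1978.6 / 13420.9 = 14.74% ≈ 14.7%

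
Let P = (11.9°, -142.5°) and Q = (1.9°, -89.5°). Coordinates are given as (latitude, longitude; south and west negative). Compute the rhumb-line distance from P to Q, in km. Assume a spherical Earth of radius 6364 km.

Rhumb course C = atan2(Δλ, Δψ) with Δψ = ln[tan(π/4+φ₂/2)/tan(π/4+φ₁/2)] = -0.1760, Δλ = +0.9250 → C = 100.77°
d = R·|Δφ| / |cos C| = 6364·0.17453 / 0.18695 = 5941 km

5941 km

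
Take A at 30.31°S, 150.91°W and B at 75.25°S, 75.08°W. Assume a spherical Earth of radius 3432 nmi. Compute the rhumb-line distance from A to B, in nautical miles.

3602 nmi

Rhumb course C = atan2(Δλ, Δψ) with Δψ = ln[tan(π/4+φ₂/2)/tan(π/4+φ₁/2)] = -1.4890, Δλ = +1.3235 → C = 138.37°
d = R·|Δφ| / |cos C| = 3432·0.78435 / 0.74743 = 3602 nmi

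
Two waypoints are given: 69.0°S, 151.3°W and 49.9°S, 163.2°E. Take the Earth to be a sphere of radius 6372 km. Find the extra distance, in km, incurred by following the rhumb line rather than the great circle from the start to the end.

Great circle: cos σ = sin φ₁ sin φ₂ + cos φ₁ cos φ₂ cos Δλ,  σ = 0.5035 rad → d_gc = 3208.2 km
Rhumb line: Δψ = +0.6776, q = Δφ/Δψ = 0.4920, d_rh = R√(Δφ²+q²Δλ²) = 3272.5 km
Excess = 3272.5 − 3208.2 = 64.3 ≈ 64 km

64 km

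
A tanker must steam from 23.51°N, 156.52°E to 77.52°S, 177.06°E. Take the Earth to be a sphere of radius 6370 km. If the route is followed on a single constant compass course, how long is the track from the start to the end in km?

Rhumb course C = atan2(Δλ, Δψ) with Δψ = ln[tan(π/4+φ₂/2)/tan(π/4+φ₁/2)] = -2.6356, Δλ = +0.3585 → C = 172.25°
d = R·|Δφ| / |cos C| = 6370·1.76331 / 0.99088 = 11336 km

11336 km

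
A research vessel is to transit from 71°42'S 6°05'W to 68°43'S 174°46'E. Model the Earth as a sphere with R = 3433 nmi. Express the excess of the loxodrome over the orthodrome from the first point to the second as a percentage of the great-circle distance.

53.2%

Great circle: σ = 0.6908 rad → d_gc = Rσ = 2371.65 nmi
Rhumb: Δφ = +0.0521, Δλ = -3.1268, Δψ = +0.1541, q = Δφ/Δψ = 0.3380 → d_rh = R√(Δφ²+q²Δλ²) = 3632.24 nmi
Excess = (3632.24 − 2371.65) / 2371.65 = 1260.59 / 2371.65 = 53.152% ≈ 53.2%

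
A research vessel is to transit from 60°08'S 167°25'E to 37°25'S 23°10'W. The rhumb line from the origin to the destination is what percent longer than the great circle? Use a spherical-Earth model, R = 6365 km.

Great circle: σ = 1.4322 rad → d_gc = Rσ = 9116.2 km
Rhumb: Δφ = +0.3965, Δλ = +2.9569, Δψ = +0.6165, q = Δφ/Δψ = 0.6431 → d_rh = R√(Δφ²+q²Δλ²) = 12364.0 km
Excess = (12364.0 − 9116.2) / 9116.2 = 3247.8 / 9116.2 = 35.63% ≈ 35.6%

35.6%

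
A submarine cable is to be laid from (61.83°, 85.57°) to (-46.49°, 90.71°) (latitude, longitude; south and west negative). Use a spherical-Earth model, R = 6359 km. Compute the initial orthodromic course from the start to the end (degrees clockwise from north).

θ = atan2( sin Δλ·cos φ₂ ,  cos φ₁ sin φ₂ − sin φ₁ cos φ₂ cos Δλ )
  = atan2(+0.0617, -0.9469) = 176.27°

176.3°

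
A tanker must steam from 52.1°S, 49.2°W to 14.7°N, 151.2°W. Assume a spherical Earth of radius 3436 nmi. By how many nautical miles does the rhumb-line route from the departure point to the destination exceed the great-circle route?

Great circle: cos σ = sin φ₁ sin φ₂ + cos φ₁ cos φ₂ cos Δλ,  σ = 1.9005 rad → d_gc = 6530.2 nmi
Rhumb line: Δψ = +1.3284, q = Δφ/Δψ = 0.8776, d_rh = R√(Δφ²+q²Δλ²) = 6698.3 nmi
Excess = 6698.3 − 6530.2 = 168.1 ≈ 168 nmi

168 nmi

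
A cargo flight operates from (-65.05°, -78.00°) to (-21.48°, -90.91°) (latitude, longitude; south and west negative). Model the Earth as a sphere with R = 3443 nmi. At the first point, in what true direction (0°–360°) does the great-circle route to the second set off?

342.7°

θ = atan2( sin Δλ·cos φ₂ ,  cos φ₁ sin φ₂ − sin φ₁ cos φ₂ cos Δλ )
  = atan2(-0.2079, +0.6679) = 342.71°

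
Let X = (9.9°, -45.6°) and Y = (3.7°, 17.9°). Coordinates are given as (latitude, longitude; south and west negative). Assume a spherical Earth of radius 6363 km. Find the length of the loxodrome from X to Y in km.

7033 km

Rhumb course C = atan2(Δλ, Δψ) with Δψ = ln[tan(π/4+φ₂/2)/tan(π/4+φ₁/2)] = -0.1090, Δλ = +1.1083 → C = 95.62°
d = R·|Δφ| / |cos C| = 6363·0.10821 / 0.09791 = 7033 km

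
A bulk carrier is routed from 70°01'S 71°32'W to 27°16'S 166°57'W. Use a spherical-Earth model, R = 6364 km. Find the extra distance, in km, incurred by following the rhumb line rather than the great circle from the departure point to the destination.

Great circle: cos σ = sin φ₁ sin φ₂ + cos φ₁ cos φ₂ cos Δλ,  σ = 1.1572 rad → d_gc = 7364.6 km
Rhumb line: Δψ = +1.2413, q = Δφ/Δψ = 0.6011, d_rh = R√(Δφ²+q²Δλ²) = 7945.3 km
Excess = 7945.3 − 7364.6 = 580.7 ≈ 581 km

581 km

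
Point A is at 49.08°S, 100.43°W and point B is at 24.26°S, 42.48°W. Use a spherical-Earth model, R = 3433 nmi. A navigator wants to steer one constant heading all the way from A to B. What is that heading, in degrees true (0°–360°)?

61.5°

Meridional parts: M(φ₁)=-0.9859, M(φ₂)=-0.4367 → ΔM = +0.5493;  Δλ = +1.0114 rad
tan C = Δλ / ΔM = +1.8414 → C = 61.49°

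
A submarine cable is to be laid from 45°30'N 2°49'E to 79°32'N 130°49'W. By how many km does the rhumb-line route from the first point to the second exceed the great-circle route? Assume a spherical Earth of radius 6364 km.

1207 km

Great circle: cos σ = sin φ₁ sin φ₂ + cos φ₁ cos φ₂ cos Δλ,  σ = 0.9103 rad → d_gc = 5793.06 km
Rhumb line: Δψ = +1.4966, q = Δφ/Δψ = 0.3969, d_rh = R√(Δφ²+q²Δλ²) = 6999.58 km
Excess = 6999.58 − 5793.06 = 1206.52 ≈ 1207 km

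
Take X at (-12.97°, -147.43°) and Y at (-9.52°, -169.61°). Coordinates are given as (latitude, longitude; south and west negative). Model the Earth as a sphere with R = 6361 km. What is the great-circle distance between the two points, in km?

2444 km

cos σ = sin φ₁ sin φ₂ + cos φ₁ cos φ₂ cos Δλ
      = sin(-12.97°)sin(-9.52°) + cos(-12.97°)cos(-9.52°)cos(-22.18°) = 0.9271
σ = 22.017° → d = Rσ = 6361·0.38427 = 2444 km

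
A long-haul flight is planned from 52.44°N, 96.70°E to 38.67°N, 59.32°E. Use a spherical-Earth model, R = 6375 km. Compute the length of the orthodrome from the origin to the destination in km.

3241 km

cos σ = sin φ₁ sin φ₂ + cos φ₁ cos φ₂ cos Δλ
      = sin(52.44°)sin(38.67°) + cos(52.44°)cos(38.67°)cos(-37.38°) = 0.8735
σ = 29.131° → d = Rσ = 6375·0.50842 = 3241 km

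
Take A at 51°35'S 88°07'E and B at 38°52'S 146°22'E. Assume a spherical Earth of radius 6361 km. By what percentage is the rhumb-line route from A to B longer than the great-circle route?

2.3%

Great circle: σ = 0.7284 rad → d_gc = Rσ = 4633.3 km
Rhumb: Δφ = +0.2219, Δλ = +1.0167, Δψ = +0.3171, q = Δφ/Δψ = 0.6999 → d_rh = R√(Δφ²+q²Δλ²) = 4741.4 km
Excess = (4741.4 − 4633.3) / 4633.3 = 108.1 / 4633.3 = 2.33% ≈ 2.3%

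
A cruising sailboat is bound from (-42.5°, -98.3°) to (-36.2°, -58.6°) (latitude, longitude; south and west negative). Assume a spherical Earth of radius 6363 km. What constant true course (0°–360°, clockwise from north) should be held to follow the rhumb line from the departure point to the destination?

78.4°

Δψ = ln[tan(π/4+φ₂/2)/tan(π/4+φ₁/2)] = +0.1424
Δλ = +0.6929 rad (taken the short way round)
course = atan2(Δλ, Δψ) = 78.39°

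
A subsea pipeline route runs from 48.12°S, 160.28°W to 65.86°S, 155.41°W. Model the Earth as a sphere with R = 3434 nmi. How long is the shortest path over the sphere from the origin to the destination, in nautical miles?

Haversine: a = sin²(Δφ/2)+cos φ₁ cos φ₂ sin²(Δλ/2) = 0.02427;  σ = 2·atan2(√a,√(1−a))
σ = 17.924° → d = Rσ = 3434·0.31284 = 1074 nmi

1074 nmi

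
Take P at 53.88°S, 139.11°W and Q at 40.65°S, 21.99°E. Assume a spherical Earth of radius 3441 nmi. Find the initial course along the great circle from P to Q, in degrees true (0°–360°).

θ = atan2( sin Δλ·cos φ₂ ,  cos φ₁ sin φ₂ − sin φ₁ cos φ₂ cos Δλ )
  = atan2(+0.2458, -0.9638) = 165.70°

165.7°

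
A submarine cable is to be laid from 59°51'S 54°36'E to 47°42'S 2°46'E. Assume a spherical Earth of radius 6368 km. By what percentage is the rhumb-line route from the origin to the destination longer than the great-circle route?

Great circle: σ = 0.5577 rad → d_gc = Rσ = 3551.7 km
Rhumb: Δφ = +0.2121, Δλ = -0.9047, Δψ = +0.3621, q = Δφ/Δψ = 0.5857 → d_rh = R√(Δφ²+q²Δλ²) = 3634.2 km
Excess = (3634.2 − 3551.7) / 3551.7 = 82.5 / 3551.7 = 2.32% ≈ 2.3%

2.3%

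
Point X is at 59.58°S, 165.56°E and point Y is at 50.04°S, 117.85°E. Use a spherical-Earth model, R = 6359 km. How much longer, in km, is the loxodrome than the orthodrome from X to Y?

63 km

Great circle: cos σ = sin φ₁ sin φ₂ + cos φ₁ cos φ₂ cos Δλ,  σ = 0.4954 rad → d_gc = 3150.0 km
Rhumb line: Δψ = +0.2906, q = Δφ/Δψ = 0.5729, d_rh = R√(Δφ²+q²Δλ²) = 3213.2 km
Excess = 3213.2 − 3150.0 = 63.2 ≈ 63 km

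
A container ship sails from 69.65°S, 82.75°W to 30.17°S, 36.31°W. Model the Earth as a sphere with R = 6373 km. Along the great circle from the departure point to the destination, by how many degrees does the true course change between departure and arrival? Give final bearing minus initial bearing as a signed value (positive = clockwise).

At departure: θ₁ = atan2(sin Δλ cos φ₂, cos φ₁ sin φ₂ − sin φ₁ cos φ₂ cos Δλ) = 58.51°
At arrival: θ₂ = atan2(sin Δλ cos φ₁, −cos φ₂ sin φ₁ + sin φ₂ cos φ₁ cos Δλ) = 20.06°
Δθ = θ₂ − θ₁ = -38.4°

-38.4°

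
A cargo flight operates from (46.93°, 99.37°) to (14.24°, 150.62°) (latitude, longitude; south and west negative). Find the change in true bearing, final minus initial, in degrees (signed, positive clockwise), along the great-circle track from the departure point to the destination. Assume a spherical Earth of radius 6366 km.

+28.5°

At departure: θ₁ = atan2(sin Δλ cos φ₂, cos φ₁ sin φ₂ − sin φ₁ cos φ₂ cos Δλ) = 110.01°
At arrival: θ₂ = atan2(sin Δλ cos φ₁, −cos φ₂ sin φ₁ + sin φ₂ cos φ₁ cos Δλ) = 138.55°
Δθ = θ₂ − θ₁ = +28.5°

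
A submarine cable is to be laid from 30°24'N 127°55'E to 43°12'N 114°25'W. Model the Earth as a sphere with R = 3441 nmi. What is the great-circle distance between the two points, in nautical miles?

cos σ = sin φ₁ sin φ₂ + cos φ₁ cos φ₂ cos Δλ
      = sin(30.40°)sin(43.20°) + cos(30.40°)cos(43.20°)cos(117.67°) = 0.0545
σ = 86.878° → d = Rσ = 3441·1.51631 = 5218 nmi

5218 nmi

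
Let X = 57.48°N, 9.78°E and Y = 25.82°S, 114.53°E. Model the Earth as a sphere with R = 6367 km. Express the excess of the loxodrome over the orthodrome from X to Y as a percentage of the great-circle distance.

2.5%

Great circle: σ = 2.0834 rad → d_gc = Rσ = 13265.1 km
Rhumb: Δφ = -1.4539, Δλ = +1.8282, Δψ = -1.6989, q = Δφ/Δψ = 0.8558 → d_rh = R√(Δφ²+q²Δλ²) = 13598.5 km
Excess = (13598.5 − 13265.1) / 13265.1 = 333.4 / 13265.1 = 2.51% ≈ 2.5%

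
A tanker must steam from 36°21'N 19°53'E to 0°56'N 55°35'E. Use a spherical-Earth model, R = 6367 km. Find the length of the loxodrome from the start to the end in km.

5391 km

Δψ = ln[tan(π/4+φ₂/2)/tan(π/4+φ₁/2)] = -0.6656;  Δφ = -0.6181 rad,  Δλ = +0.6231 rad
q = Δφ/Δψ = 0.9288
d = R·√(Δφ² + q²Δλ²) = 6367·0.84675 = 5391 km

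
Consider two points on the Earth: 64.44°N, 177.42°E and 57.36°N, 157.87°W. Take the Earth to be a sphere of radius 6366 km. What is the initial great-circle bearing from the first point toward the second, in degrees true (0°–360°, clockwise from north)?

N = sin Δλ·cos φ₂ = +0.2255;  D = cos φ₁ sin φ₂ − sin φ₁ cos φ₂ cos Δλ = -0.0787
initial course = atan2(N, D) = 109.24°

109.2°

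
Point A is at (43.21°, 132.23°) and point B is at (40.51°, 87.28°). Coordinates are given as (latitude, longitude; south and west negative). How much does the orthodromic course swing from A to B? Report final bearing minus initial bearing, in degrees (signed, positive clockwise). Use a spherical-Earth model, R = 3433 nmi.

-30.9°

At departure: θ₁ = atan2(sin Δλ cos φ₂, cos φ₁ sin φ₂ − sin φ₁ cos φ₂ cos Δλ) = 281.06°
At arrival: θ₂ = atan2(sin Δλ cos φ₁, −cos φ₂ sin φ₁ + sin φ₂ cos φ₁ cos Δλ) = 250.19°
Δθ = θ₂ − θ₁ = -30.9°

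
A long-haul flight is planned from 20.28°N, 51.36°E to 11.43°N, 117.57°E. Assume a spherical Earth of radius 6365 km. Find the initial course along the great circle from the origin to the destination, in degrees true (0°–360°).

N = sin Δλ·cos φ₂ = +0.8969;  D = cos φ₁ sin φ₂ − sin φ₁ cos φ₂ cos Δλ = +0.0488
initial course = atan2(N, D) = 86.88°

86.9°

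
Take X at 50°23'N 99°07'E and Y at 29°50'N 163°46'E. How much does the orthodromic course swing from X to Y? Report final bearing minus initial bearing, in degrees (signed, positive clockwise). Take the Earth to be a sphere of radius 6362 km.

+45.0°

Initial bearing θ₁ = atan2(sin Δλ cos φ₂, cos φ₁ sin φ₂ − sin φ₁ cos φ₂ cos Δλ) = 87.73°
Final bearing θ₂ = (initial bearing from the destination back to the start) + 180° = 132.74°
Δθ = θ₂ − θ₁ = +45.0°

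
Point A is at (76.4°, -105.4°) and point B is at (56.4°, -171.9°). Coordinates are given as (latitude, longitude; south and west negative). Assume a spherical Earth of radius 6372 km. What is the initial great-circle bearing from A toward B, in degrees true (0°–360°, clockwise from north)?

267.9°

N = sin Δλ·cos φ₂ = -0.5075;  D = cos φ₁ sin φ₂ − sin φ₁ cos φ₂ cos Δλ = -0.0186
initial course = atan2(N, D) = 267.90°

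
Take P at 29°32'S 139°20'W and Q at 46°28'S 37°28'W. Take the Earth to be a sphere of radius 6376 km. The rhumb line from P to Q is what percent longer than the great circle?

6.5%

Great circle: σ = 1.3345 rad → d_gc = Rσ = 8508.6 km
Rhumb: Δφ = -0.2955, Δλ = +1.7779, Δψ = -0.3781, q = Δφ/Δψ = 0.7816 → d_rh = R√(Δφ²+q²Δλ²) = 9058.3 km
Excess = (9058.3 − 8508.6) / 8508.6 = 549.7 / 8508.6 = 6.46% ≈ 6.5%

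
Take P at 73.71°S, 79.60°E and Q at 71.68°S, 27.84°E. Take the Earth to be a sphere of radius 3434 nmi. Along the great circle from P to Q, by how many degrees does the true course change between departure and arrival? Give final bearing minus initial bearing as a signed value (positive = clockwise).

+49.7°

At departure: θ₁ = atan2(sin Δλ cos φ₂, cos φ₁ sin φ₂ − sin φ₁ cos φ₂ cos Δλ) = 252.14°
At arrival: θ₂ = atan2(sin Δλ cos φ₁, −cos φ₂ sin φ₁ + sin φ₂ cos φ₁ cos Δλ) = 301.85°
Δθ = θ₂ − θ₁ = +49.7°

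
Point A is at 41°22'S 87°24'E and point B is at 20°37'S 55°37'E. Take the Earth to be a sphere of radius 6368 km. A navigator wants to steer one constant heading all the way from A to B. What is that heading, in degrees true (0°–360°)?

Meridional parts: M(φ₁)=-0.7944, M(φ₂)=-0.3679 → ΔM = +0.4265;  Δλ = -0.5547 rad
tan C = Δλ / ΔM = -1.3006 → C = 307.56°

307.6°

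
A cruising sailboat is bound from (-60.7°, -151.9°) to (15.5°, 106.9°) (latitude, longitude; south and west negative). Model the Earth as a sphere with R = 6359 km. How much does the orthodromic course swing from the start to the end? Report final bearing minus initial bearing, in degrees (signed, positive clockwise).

Initial bearing θ₁ = atan2(sin Δλ cos φ₂, cos φ₁ sin φ₂ − sin φ₁ cos φ₂ cos Δλ) = 268.03°
Final bearing θ₂ = (initial bearing from the destination back to the start) + 180° = 329.50°
Δθ = θ₂ − θ₁ = +61.5°

+61.5°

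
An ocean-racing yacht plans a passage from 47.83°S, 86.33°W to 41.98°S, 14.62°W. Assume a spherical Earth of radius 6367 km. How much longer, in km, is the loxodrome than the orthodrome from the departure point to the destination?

Great circle: cos σ = sin φ₁ sin φ₂ + cos φ₁ cos φ₂ cos Δλ,  σ = 0.8601 rad → d_gc = 5476.3 km
Rhumb line: Δψ = +0.1443, q = Δφ/Δψ = 0.7074, d_rh = R√(Δφ²+q²Δλ²) = 5674.1 km
Excess = 5674.1 − 5476.3 = 197.8 ≈ 198 km

198 km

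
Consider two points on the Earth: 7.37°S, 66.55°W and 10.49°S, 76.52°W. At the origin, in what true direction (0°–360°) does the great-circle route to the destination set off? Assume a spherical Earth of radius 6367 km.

θ = atan2( sin Δλ·cos φ₂ ,  cos φ₁ sin φ₂ − sin φ₁ cos φ₂ cos Δλ )
  = atan2(-0.1702, -0.0563) = 251.69°

251.7°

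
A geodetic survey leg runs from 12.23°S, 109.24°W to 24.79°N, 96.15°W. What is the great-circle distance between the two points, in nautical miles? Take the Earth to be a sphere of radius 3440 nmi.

2351 nmi

cos σ = sin φ₁ sin φ₂ + cos φ₁ cos φ₂ cos Δλ
      = sin(-12.23°)sin(24.79°) + cos(-12.23°)cos(24.79°)cos(13.09°) = 0.7754
σ = 39.161° → d = Rσ = 3440·0.68349 = 2351 nmi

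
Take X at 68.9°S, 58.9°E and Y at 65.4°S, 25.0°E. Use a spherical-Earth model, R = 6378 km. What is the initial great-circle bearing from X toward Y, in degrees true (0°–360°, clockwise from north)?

268.8°

N = sin Δλ·cos φ₂ = -0.2322;  D = cos φ₁ sin φ₂ − sin φ₁ cos φ₂ cos Δλ = -0.0050
initial course = atan2(N, D) = 268.77°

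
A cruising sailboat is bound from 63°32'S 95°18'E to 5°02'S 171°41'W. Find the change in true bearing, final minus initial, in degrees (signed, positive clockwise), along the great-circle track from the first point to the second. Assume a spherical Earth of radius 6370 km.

-68.5°

At departure: θ₁ = atan2(sin Δλ cos φ₂, cos φ₁ sin φ₂ − sin φ₁ cos φ₂ cos Δλ) = 94.94°
At arrival: θ₂ = atan2(sin Δλ cos φ₁, −cos φ₂ sin φ₁ + sin φ₂ cos φ₁ cos Δλ) = 26.47°
Δθ = θ₂ − θ₁ = -68.5°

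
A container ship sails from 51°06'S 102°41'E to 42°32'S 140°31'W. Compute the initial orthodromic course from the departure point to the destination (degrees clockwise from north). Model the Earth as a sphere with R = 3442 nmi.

136.1°

N = sin Δλ·cos φ₂ = +0.6577;  D = cos φ₁ sin φ₂ − sin φ₁ cos φ₂ cos Δλ = -0.6831
initial course = atan2(N, D) = 136.08°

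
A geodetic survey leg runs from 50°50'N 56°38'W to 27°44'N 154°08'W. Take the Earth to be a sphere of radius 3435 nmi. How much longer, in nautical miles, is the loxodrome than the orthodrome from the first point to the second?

269 nmi

Great circle: cos σ = sin φ₁ sin φ₂ + cos φ₁ cos φ₂ cos Δλ,  σ = 1.2788 rad → d_gc = 4392.8 nmi
Rhumb line: Δψ = -0.5294, q = Δφ/Δψ = 0.7616, d_rh = R√(Δφ²+q²Δλ²) = 4662.2 nmi
Excess = 4662.2 − 4392.8 = 269.4 ≈ 269 nmi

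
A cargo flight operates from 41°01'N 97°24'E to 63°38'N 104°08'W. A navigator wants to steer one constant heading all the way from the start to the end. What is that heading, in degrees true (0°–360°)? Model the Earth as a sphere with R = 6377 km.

76.5°

Meridional parts: M(φ₁)=+0.7862, M(φ₂)=+1.4514 → ΔM = +0.6652;  Δλ = +2.7658 rad
tan C = Δλ / ΔM = +4.1581 → C = 76.48°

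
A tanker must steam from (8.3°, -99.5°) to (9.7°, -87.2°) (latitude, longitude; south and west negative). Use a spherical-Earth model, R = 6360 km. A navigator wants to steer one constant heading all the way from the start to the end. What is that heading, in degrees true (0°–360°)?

Meridional parts: M(φ₁)=+0.1454, M(φ₂)=+0.1701 → ΔM = +0.0247;  Δλ = +0.2147 rad
tan C = Δλ / ΔM = +8.6773 → C = 83.43°

83.4°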